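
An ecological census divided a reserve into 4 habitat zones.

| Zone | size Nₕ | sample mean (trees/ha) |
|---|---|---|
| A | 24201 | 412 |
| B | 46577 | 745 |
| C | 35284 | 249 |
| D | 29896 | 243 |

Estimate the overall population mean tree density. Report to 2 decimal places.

446.62

N = 24201 + 46577 + 35284 + 29896 = 135958.
The stratified mean weights each stratum mean by its population share Nₕ/N.
Σ Nₕx̄ₕ = 24201·412 + 46577·745 + 35284·249 + 29896·243 = 9970812 + 34699865 + 8785716 + 7264728 = 60721121.
Divide by N: 60721121 / 135958 = 446.6168... → 446.62.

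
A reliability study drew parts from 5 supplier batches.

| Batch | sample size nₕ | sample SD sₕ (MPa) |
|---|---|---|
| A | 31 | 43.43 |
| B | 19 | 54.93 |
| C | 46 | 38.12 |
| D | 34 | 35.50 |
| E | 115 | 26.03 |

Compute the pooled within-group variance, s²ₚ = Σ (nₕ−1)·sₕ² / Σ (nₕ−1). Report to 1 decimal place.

Degrees of freedom: 30 + 18 + 45 + 33 + 114 = 240.
Σ(nₕ−1)sₕ² = 30·1886.1649 + 18·3017.3049 + 45·1453.1344 + 33·1260.25 + 114·677.5609 = 295117.6758.
s²ₚ = 295117.6758 / 240 = 1229.657... → 1229.7.

1229.7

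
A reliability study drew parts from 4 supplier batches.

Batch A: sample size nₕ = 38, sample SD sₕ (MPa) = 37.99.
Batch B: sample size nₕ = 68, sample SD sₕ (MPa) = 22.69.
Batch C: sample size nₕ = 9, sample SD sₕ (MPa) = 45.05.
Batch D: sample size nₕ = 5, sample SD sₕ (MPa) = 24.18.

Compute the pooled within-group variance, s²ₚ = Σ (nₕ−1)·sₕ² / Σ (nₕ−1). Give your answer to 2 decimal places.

A: (38−1)·37.99² = 37·1443.2401 = 53399.8837
B: (68−1)·22.69² = 67·514.8361 = 34494.0187
C: (9−1)·45.05² = 8·2029.5025 = 16236.02
D: (5−1)·24.18² = 4·584.6724 = 2338.6896
Numerator = 106468.612; denominator = Σ(nₕ−1) = 116.
s²ₚ = 106468.612/116 = 917.8329... → 917.83.

917.83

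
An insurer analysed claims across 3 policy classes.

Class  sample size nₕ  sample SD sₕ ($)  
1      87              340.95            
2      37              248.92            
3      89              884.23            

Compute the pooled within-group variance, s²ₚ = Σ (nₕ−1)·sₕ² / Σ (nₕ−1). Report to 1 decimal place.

Degrees of freedom: 86 + 36 + 88 = 210.
Σ(nₕ−1)sₕ² = 86·116246.9025 + 36·61961.1664 + 88·781862.6929 = 81031752.5806.
s²ₚ = 81031752.5806 / 210 = 385865.488... → 385865.5.

385865.5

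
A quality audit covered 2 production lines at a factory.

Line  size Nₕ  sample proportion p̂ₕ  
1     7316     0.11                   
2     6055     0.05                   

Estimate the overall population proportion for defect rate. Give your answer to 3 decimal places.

N = 7316 + 6055 = 13371.
Overall proportion = Σ (Nₕ/N)·p̂ₕ.
Σ Nₕp̂ₕ = 804.76 + 302.75 = 1107.51.
1107.51 / 13371 = 0.08283... → 0.083.

0.083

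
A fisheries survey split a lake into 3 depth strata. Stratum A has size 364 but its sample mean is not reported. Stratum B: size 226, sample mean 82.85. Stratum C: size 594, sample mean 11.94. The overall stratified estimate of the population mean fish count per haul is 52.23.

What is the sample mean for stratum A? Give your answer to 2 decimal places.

N = 364 + 226 + 594 = 1184.
Overall total = μ·N = 52.23·1184 = 61840.32.
Subtract the known strata: 226·82.85 + 594·11.94 = 25816.46.
Remaining total for stratum A: 61840.32 − 25816.46 = 36023.86.
Divide by its size: 36023.86 / 364 = 98.9666... → 98.97.

98.97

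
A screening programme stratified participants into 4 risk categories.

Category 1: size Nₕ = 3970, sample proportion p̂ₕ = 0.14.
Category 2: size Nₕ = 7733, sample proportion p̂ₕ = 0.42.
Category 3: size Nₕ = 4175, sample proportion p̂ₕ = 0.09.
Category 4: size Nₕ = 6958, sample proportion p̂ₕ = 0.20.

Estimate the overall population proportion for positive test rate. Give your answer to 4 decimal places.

0.2440

N = 3970 + 7733 + 4175 + 6958 = 22836.
Overall proportion = Σ (Nₕ/N)·p̂ₕ.
Σ Nₕp̂ₕ = 555.8 + 3247.86 + 375.75 + 1391.6 = 5571.01.
5571.01 / 22836 = 0.243957... → 0.2440.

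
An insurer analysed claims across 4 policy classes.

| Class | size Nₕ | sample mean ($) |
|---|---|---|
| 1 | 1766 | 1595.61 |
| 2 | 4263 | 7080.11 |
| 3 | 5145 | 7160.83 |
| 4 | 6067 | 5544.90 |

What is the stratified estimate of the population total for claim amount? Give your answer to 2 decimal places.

103483734.84

Population total = Σ Nₕ·x̄ₕ (each stratum's size times its mean).
1766·1595.61 + 4263·7080.11 + 5145·7160.83 + 6067·5544.90 = 2817847.26 + 30182508.93 + 36842470.35 + 33640908.3 = 103483734.84.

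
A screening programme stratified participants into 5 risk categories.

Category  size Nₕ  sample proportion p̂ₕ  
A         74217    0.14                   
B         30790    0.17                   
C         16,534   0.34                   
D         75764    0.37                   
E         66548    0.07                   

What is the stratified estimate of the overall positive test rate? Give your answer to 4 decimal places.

Wₕ = Nₕ/N with N = 263853: 0.2813, 0.1167, 0.0627, 0.2871, 0.2522.
p̂_st = 0.2813·0.14 + 0.1167·0.17 + 0.0627·0.34 + 0.2871·0.37 + 0.2522·0.07 ≈ 0.204422... → 0.2044.

0.2044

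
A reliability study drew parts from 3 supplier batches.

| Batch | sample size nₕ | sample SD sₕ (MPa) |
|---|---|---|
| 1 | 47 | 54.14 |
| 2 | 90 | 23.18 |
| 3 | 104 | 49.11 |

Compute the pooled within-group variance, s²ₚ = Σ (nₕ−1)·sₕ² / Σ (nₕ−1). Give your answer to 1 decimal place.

Degrees of freedom: 46 + 89 + 103 = 238.
Σ(nₕ−1)sₕ² = 46·2931.1396 + 89·537.3124 + 103·2411.7921 = 431067.8115.
s²ₚ = 431067.8115 / 238 = 1811.209... → 1811.2.

1811.2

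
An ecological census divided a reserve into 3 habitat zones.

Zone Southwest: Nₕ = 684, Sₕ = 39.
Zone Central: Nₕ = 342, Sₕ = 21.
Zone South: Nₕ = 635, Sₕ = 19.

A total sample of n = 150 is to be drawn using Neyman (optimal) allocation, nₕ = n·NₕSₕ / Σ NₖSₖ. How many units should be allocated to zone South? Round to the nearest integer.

Σ NₕSₕ = 684·39 + 342·21 + 635·19 = 45923.
Share for South: 12065/45923 = 0.26272.
n_South = 150 × 0.26272 = 39.408... → 39.

39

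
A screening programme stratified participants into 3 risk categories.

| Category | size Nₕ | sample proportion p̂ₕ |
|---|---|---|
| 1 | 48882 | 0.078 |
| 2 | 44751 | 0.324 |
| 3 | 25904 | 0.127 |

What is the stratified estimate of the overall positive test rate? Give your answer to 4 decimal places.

0.1807

N = 48882 + 44751 + 25904 = 119537.
Overall proportion = Σ (Nₕ/N)·p̂ₕ.
Σ Nₕp̂ₕ = 3812.796 + 14499.324 + 3289.808 = 21601.928.
21601.928 / 119537 = 0.180713... → 0.1807.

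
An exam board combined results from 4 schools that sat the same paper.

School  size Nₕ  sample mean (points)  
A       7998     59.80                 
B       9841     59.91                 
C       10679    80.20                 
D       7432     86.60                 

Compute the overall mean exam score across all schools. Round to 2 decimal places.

N = 7998 + 9841 + 10679 + 7432 = 35950.
Overall mean = Σ (Nₕ/N)·x̄ₕ — weight by population share, not a simple average.
Σ Nₕx̄ₕ = 7998·59.80 + 9841·59.91 + 10679·80.20 + 7432·86.60 = 478280.4 + 589574.31 + 856455.8 + 643611.2 = 2567921.71.
Divide by N: 2567921.71 / 35950 = 71.4304... → 71.43.

71.43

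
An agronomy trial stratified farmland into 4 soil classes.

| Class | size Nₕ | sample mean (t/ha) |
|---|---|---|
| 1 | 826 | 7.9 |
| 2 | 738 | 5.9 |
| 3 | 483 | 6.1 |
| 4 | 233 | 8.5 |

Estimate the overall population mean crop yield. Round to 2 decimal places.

6.93

N = 2280; weights Wₕ = Nₕ/N = (0.3623, 0.3237, 0.2118, 0.1022).
x̄_st = Σ Wₕ·x̄ₕ = 0.3623·7.9 + 0.3237·5.9 + 0.2118·6.1 + 0.1022·8.5 ≈ 6.9326...
→ 6.93.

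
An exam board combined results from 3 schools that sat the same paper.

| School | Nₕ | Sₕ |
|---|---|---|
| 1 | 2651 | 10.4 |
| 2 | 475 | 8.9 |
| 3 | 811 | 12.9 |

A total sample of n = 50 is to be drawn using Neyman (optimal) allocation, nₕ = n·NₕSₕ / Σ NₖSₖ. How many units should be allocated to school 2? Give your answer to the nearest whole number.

5

Σ NₕSₕ = 2651·10.4 + 475·8.9 + 811·12.9 = 42259.8.
Share for 2: 4227.5/42259.8 = 0.10004.
n_2 = 50 × 0.10004 = 5.002... → 5.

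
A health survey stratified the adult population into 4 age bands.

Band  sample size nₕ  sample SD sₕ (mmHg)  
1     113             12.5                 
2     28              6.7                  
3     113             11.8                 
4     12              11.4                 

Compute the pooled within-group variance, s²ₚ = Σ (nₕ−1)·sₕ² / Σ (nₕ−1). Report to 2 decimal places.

Degrees of freedom: 112 + 27 + 112 + 11 = 262.
Σ(nₕ−1)sₕ² = 112·156.25 + 27·44.89 + 112·139.24 + 11·129.96 = 35736.47.
s²ₚ = 35736.47 / 262 = 136.3987... → 136.40.

136.40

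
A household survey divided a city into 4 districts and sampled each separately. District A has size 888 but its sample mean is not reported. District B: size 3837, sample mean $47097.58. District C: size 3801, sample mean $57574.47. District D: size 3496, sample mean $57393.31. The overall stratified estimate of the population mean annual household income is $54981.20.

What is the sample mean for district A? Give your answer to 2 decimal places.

68449.32

Σ Nₕx̄ₕ = N·μ, so 888·x̄_A = 12022·54981.20 − (3837·47097.58 + 3801·57574.47 + 3496·57393.31).
= 660983986.4 − 600200986.69 = 60782999.71.
x̄_A = 60782999.71 / 888 = 68449.3240... → 68449.32.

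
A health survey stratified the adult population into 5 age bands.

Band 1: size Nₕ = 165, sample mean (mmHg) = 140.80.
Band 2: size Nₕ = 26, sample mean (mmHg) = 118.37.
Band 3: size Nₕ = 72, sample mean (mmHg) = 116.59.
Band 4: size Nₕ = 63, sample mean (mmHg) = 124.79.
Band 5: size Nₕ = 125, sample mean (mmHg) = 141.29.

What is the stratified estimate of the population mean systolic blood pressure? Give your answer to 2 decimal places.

N = 165 + 26 + 72 + 63 + 125 = 451.
Weight each subgroup mean by Nₕ/N and sum.
Σ Nₕx̄ₕ = 165·140.80 + 26·118.37 + 72·116.59 + 63·124.79 + 125·141.29 = 23232 + 3077.62 + 8394.48 + 7861.77 + 17661.25 = 60227.12.
Divide by N: 60227.12 / 451 = 133.5413... → 133.54.

133.54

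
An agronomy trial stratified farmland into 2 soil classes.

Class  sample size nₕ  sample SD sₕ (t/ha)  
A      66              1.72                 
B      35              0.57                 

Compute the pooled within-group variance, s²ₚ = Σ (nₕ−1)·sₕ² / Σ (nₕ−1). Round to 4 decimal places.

2.0540

A: (66−1)·1.72² = 65·2.9584 = 192.296
B: (35−1)·0.57² = 34·0.3249 = 11.0466
Numerator = 203.3426; denominator = Σ(nₕ−1) = 99.
s²ₚ = 203.3426/99 = 2.053966... → 2.0540.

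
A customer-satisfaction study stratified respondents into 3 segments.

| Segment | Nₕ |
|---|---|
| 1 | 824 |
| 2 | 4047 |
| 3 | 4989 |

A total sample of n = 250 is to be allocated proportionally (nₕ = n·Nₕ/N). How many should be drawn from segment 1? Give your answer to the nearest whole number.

N = 824 + 4047 + 4989 = 9860.
n_1 = 250·824/9860 = 20.892... → 21.

21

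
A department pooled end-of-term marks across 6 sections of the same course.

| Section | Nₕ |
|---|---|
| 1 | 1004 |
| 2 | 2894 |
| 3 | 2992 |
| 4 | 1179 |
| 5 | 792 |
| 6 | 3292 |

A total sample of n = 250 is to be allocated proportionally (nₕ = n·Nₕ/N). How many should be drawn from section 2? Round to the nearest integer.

60

N = 1004 + 2894 + 2992 + 1179 + 792 + 3292 = 12153.
n_2 = 250·2894/12153 = 59.533... → 60.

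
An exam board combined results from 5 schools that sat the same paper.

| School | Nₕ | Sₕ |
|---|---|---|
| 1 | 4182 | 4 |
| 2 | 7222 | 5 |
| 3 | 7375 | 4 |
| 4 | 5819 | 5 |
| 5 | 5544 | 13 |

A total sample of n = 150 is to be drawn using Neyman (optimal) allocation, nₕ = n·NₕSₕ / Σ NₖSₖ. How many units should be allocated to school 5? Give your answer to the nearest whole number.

Σ NₕSₕ = 4182·4 + 7222·5 + 7375·4 + 5819·5 + 5544·13 = 183505.
Share for 5: 72072/183505 = 0.39275.
n_5 = 150 × 0.39275 = 58.913... → 59.

59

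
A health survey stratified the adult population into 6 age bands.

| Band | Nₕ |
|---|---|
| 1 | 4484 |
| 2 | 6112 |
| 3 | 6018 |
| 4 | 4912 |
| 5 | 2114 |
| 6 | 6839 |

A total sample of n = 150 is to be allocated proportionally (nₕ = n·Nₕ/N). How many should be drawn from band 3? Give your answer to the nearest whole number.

30

Share of band 3 = 6018/30479 = 0.19745.
Allocate 150 × 0.19745 = 29.617... → 30.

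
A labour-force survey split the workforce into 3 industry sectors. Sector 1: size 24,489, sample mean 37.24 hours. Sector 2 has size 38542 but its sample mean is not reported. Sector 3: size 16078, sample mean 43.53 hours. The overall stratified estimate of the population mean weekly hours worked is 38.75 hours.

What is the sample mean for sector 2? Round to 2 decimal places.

37.72

N = 24489 + 38542 + 16078 = 79109.
Overall total = μ·N = 38.75·79109 = 3065473.75.
Subtract the known strata: 24489·37.24 + 16078·43.53 = 1611845.7.
Remaining total for sector 2: 3065473.75 − 1611845.7 = 1453628.05.
Divide by its size: 1453628.05 / 38542 = 37.7154... → 37.72.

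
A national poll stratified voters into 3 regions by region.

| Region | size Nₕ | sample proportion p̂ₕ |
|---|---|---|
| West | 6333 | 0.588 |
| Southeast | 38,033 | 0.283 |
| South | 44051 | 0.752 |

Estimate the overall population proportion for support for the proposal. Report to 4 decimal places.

Wₕ = Nₕ/N with N = 88417: 0.0716, 0.4302, 0.4982.
p̂_st = 0.0716·0.588 + 0.4302·0.283 + 0.4982·0.752 ≈ 0.538511... → 0.5385.

0.5385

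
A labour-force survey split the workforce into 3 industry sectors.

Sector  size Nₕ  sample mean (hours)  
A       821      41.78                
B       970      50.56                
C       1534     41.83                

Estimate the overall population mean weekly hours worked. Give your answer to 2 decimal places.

44.36

N = 821 + 970 + 1534 = 3325.
The stratified mean weights each stratum mean by its population share Nₕ/N.
Σ Nₕx̄ₕ = 821·41.78 + 970·50.56 + 1534·41.83 = 34301.38 + 49043.2 + 64167.22 = 147511.8.
Divide by N: 147511.8 / 3325 = 44.3645... → 44.36.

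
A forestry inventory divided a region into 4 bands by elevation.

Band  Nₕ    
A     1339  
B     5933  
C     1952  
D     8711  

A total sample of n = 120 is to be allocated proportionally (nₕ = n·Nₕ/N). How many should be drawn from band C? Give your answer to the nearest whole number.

N = 1339 + 5933 + 1952 + 8711 = 17935.
n_C = 120·1952/17935 = 13.060... → 13.

13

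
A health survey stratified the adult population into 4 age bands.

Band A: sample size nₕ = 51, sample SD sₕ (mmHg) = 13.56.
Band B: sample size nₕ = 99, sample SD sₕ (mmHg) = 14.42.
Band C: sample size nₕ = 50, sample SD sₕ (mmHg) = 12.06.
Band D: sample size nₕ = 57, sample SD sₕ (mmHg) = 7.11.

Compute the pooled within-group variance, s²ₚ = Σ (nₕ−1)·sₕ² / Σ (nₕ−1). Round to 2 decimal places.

Degrees of freedom: 50 + 98 + 49 + 56 = 253.
Σ(nₕ−1)sₕ² = 50·183.8736 + 98·207.9364 + 49·145.4436 + 56·50.5521 = 39529.1012.
s²ₚ = 39529.1012 / 253 = 156.2415... → 156.24.

156.24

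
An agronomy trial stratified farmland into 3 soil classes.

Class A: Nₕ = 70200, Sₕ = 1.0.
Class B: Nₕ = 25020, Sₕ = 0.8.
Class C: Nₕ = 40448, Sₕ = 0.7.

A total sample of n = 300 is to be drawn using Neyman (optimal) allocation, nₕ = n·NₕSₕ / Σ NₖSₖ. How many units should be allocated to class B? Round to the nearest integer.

51

A: NₕSₕ = 70200·1.0 = 70200
B: NₕSₕ = 25020·0.8 = 20016
C: NₕSₕ = 40448·0.7 = 28313.6
Σ NₕSₕ = 118529.6.
n_B = 300·20016/118529.6 = 50.661... → 51.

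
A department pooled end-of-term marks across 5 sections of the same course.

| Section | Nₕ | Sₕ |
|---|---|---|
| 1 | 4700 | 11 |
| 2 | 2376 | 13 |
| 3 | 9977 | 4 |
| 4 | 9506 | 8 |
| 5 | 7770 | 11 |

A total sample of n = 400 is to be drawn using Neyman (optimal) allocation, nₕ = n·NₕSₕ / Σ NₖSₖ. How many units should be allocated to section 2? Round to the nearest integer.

44

Σ NₕSₕ = 4700·11 + 2376·13 + 9977·4 + 9506·8 + 7770·11 = 284014.
Share for 2: 30888/284014 = 0.10876.
n_2 = 400 × 0.10876 = 43.502... → 44.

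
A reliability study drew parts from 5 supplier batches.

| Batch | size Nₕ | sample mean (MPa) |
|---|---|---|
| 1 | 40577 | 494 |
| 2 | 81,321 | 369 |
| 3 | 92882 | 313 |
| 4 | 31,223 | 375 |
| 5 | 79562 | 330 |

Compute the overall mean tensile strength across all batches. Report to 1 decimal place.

N = 325565; weights Wₕ = Nₕ/N = (0.1246, 0.2498, 0.2853, 0.0959, 0.2444).
x̄_st = Σ Wₕ·x̄ₕ = 0.1246·494 + 0.2498·369 + 0.2853·313 + 0.0959·375 + 0.2444·330 ≈ 359.647...
→ 359.6.

359.6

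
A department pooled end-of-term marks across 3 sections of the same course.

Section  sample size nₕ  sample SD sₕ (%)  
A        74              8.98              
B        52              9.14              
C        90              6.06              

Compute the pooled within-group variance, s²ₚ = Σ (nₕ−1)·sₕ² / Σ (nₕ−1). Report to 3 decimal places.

Degrees of freedom: 73 + 51 + 89 = 213.
Σ(nₕ−1)sₕ² = 73·80.6404 + 51·83.5396 + 89·36.7236 = 13415.6692.
s²ₚ = 13415.6692 / 213 = 62.98436... → 62.984.

62.984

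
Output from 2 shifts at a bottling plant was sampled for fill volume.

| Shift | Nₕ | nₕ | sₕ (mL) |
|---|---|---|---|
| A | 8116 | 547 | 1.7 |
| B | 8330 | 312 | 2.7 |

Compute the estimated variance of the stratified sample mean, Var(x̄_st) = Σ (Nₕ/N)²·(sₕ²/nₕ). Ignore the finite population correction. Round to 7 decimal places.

0.0072810

N = 16446. Term for each stratum: Wₕ²sₕ²/nₕ.
Var(x̄_st) = 0.0012866903 + 0.0059943537 = 0.0072810440 → 0.0072810.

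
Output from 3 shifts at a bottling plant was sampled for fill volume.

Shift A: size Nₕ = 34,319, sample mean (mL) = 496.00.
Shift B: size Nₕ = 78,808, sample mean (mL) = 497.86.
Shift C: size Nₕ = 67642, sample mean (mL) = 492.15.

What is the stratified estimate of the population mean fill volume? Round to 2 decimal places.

495.37

N = 34319 + 78808 + 67642 = 180769.
Weight each subgroup mean by Nₕ/N and sum.
Σ Nₕx̄ₕ = 34319·496.00 + 78808·497.86 + 67642·492.15 = 17022224 + 39235350.88 + 33290010.3 = 89547585.18.
Divide by N: 89547585.18 / 180769 = 495.3703... → 495.37.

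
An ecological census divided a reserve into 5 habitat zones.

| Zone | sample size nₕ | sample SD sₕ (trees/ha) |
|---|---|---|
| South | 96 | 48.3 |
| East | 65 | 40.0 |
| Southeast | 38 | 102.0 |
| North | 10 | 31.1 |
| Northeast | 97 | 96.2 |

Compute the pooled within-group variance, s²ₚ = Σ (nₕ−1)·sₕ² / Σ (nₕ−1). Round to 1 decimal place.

South: (96−1)·48.3² = 95·2332.89 = 221624.55
East: (65−1)·40.0² = 64·1600 = 102400
Southeast: (38−1)·102.0² = 37·10404 = 384948
North: (10−1)·31.1² = 9·967.21 = 8704.89
Northeast: (97−1)·96.2² = 96·9254.44 = 888426.24
Numerator = 1606103.68; denominator = Σ(nₕ−1) = 301.
s²ₚ = 1606103.68/301 = 5335.893... → 5335.9.

5335.9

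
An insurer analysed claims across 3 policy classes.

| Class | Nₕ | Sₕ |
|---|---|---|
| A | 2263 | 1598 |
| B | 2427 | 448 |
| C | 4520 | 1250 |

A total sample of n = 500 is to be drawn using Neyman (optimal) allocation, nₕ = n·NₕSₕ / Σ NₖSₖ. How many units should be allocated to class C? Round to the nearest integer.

273

A: NₕSₕ = 2263·1598 = 3616274
B: NₕSₕ = 2427·448 = 1087296
C: NₕSₕ = 4520·1250 = 5650000
Σ NₕSₕ = 10353570.
n_C = 500·5650000/10353570 = 272.853... → 273.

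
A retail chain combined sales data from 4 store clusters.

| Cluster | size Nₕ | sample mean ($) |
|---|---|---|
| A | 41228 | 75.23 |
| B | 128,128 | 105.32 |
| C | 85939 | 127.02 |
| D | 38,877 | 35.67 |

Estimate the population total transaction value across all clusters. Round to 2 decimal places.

28898737.77

A: 41228·75.23 = 3101582.44
B: 128128·105.32 = 13494440.96
C: 85939·127.02 = 10915971.78
D: 38877·35.67 = 1386742.59
τ̂ = Σ Nₕx̄ₕ = 28898737.77.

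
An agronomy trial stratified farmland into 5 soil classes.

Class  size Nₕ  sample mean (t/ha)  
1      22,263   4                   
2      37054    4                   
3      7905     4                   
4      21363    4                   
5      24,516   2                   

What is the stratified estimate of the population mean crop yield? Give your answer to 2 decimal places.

3.57

x̄_st = (Σ Nₕx̄ₕ) / (Σ Nₕ) = (22263·4 + 37054·4 + 7905·4 + 21363·4 + 24516·2) / 113101
= 403372 / 113101 = 3.5665... → 3.57.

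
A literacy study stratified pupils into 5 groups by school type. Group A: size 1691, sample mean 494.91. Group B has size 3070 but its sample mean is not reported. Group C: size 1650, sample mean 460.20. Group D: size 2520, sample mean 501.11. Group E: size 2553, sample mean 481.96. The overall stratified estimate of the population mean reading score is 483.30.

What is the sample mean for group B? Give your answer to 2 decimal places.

N = 1691 + 3070 + 1650 + 2520 + 2553 = 11484.
Overall total = μ·N = 483.30·11484 = 5550217.2.
Subtract the known strata: 1691·494.91 + 1650·460.20 + 2520·501.11 + 2553·481.96 = 4089463.89.
Remaining total for group B: 5550217.2 − 4089463.89 = 1460753.31.
Divide by its size: 1460753.31 / 3070 = 475.8154... → 475.82.

475.82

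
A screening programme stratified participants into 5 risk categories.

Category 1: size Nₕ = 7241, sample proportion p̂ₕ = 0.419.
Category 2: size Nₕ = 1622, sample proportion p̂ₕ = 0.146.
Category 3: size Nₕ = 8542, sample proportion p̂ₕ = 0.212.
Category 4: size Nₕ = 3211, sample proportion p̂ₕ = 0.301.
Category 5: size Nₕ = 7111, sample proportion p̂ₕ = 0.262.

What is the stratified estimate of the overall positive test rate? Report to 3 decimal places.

Wₕ = Nₕ/N with N = 27727: 0.2612, 0.0585, 0.3081, 0.1158, 0.2565.
p̂_st = 0.2612·0.419 + 0.0585·0.146 + 0.3081·0.212 + 0.1158·0.301 + 0.2565·0.262 ≈ 0.28533... → 0.285.

0.285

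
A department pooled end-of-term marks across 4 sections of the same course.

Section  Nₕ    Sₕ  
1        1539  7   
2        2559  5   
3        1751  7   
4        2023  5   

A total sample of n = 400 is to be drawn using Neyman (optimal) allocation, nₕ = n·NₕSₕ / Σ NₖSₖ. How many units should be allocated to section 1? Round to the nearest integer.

94

Σ NₕSₕ = 1539·7 + 2559·5 + 1751·7 + 2023·5 = 45940.
Share for 1: 10773/45940 = 0.23450.
n_1 = 400 × 0.23450 = 93.801... → 94.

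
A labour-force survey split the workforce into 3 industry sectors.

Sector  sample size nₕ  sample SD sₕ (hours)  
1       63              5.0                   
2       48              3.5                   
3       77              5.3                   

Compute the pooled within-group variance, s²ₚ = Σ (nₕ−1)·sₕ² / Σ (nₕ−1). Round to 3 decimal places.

23.030

Degrees of freedom: 62 + 47 + 76 = 185.
Σ(nₕ−1)sₕ² = 62·25 + 47·12.25 + 76·28.09 = 4260.59.
s²ₚ = 4260.59 / 185 = 23.03022... → 23.030.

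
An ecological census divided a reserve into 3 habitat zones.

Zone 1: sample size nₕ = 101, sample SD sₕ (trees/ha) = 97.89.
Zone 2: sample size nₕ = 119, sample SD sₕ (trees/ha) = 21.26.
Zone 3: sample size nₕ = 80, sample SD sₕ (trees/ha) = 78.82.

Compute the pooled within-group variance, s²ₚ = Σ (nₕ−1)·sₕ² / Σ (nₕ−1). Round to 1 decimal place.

5058.5

1: (101−1)·97.89² = 100·9582.4521 = 958245.21
2: (119−1)·21.26² = 118·451.9876 = 53334.5368
3: (80−1)·78.82² = 79·6212.5924 = 490794.7996
Numerator = 1502374.5464; denominator = Σ(nₕ−1) = 297.
s²ₚ = 1502374.5464/297 = 5058.500... → 5058.5.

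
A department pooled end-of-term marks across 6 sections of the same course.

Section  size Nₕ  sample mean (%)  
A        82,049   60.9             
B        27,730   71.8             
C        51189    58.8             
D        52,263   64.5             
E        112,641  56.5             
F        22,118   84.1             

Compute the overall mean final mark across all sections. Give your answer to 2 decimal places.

62.05

N = 82049 + 27730 + 51189 + 52263 + 112641 + 22118 = 347990.
Overall mean = Σ (Nₕ/N)·x̄ₕ — weight by population share, not a simple average.
Σ Nₕx̄ₕ = 82049·60.9 + 27730·71.8 + 51189·58.8 + 52263·64.5 + 112641·56.5 + 22118·84.1 = 4996784.1 + 1991014 + 3009913.2 + 3370963.5 + 6364216.5 + 1860123.8 = 21593015.1.
Divide by N: 21593015.1 / 347990 = 62.0507... → 62.05.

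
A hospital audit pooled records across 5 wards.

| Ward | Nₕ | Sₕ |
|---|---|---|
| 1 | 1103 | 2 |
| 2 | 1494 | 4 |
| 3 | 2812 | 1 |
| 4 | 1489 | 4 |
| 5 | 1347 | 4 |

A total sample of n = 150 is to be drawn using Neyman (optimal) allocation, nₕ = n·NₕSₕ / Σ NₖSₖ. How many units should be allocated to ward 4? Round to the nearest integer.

Σ NₕSₕ = 1103·2 + 1494·4 + 2812·1 + 1489·4 + 1347·4 = 22338.
Share for 4: 5956/22338 = 0.26663.
n_4 = 150 × 0.26663 = 39.995... → 40.

40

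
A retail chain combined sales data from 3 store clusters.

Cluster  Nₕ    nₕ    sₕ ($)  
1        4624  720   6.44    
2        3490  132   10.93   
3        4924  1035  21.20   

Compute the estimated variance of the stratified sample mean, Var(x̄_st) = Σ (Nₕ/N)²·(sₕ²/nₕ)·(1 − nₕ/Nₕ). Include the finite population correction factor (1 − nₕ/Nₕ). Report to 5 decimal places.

0.11743

N = 13038. Term for each stratum: Wₕ²sₕ²/nₕ·(1−nₕ/Nₕ).
Var(x̄_st) = 0.00611709 + 0.06239511 + 0.04891763 = 0.11742983 → 0.11743.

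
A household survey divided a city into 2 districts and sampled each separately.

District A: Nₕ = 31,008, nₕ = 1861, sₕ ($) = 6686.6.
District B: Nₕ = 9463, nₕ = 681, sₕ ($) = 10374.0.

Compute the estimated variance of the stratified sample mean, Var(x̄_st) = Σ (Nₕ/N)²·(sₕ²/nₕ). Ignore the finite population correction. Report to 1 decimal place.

22743.4

N = 40471. Term for each stratum: Wₕ²sₕ²/nₕ.
Var(x̄_st) = 14103.4043 + 8640.0287 = 22743.4329 → 22743.4.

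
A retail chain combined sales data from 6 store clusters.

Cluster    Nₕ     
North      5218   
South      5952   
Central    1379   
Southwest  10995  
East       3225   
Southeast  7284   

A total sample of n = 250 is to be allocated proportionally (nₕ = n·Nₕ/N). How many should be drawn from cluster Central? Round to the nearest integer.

N = 5218 + 5952 + 1379 + 10995 + 3225 + 7284 = 34053.
n_Central = 250·1379/34053 = 10.124... → 10.

10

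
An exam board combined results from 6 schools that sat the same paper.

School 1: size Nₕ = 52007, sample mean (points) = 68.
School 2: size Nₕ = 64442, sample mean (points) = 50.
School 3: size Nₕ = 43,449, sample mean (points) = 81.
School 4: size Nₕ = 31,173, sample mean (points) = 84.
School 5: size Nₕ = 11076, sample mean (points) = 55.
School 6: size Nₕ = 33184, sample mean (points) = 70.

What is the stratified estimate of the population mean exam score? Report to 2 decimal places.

x̄_st = (Σ Nₕx̄ₕ) / (Σ Nₕ) = (52007·68 + 64442·50 + 43449·81 + 31173·84 + 11076·55 + 33184·70) / 235331
= 15828537 / 235331 = 67.2607... → 67.26.

67.26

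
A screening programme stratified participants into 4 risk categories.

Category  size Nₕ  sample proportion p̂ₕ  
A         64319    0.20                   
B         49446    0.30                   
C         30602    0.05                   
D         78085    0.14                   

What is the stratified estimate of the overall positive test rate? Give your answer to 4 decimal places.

0.1805

N = 64319 + 49446 + 30602 + 78085 = 222452.
Overall proportion = Σ (Nₕ/N)·p̂ₕ.
Σ Nₕp̂ₕ = 12863.8 + 14833.8 + 1530.1 + 10931.9 = 40159.6.
40159.6 / 222452 = 0.180532... → 0.1805.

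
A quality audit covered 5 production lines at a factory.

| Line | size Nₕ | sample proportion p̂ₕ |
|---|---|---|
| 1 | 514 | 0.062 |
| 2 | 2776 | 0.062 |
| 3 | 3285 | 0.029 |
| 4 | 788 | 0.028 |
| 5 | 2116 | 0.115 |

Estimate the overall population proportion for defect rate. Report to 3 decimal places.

N = 514 + 2776 + 3285 + 788 + 2116 = 9479.
Overall proportion = Σ (Nₕ/N)·p̂ₕ.
Σ Nₕp̂ₕ = 31.868 + 172.112 + 95.265 + 22.064 + 243.34 = 564.649.
564.649 / 9479 = 0.05957... → 0.060.

0.060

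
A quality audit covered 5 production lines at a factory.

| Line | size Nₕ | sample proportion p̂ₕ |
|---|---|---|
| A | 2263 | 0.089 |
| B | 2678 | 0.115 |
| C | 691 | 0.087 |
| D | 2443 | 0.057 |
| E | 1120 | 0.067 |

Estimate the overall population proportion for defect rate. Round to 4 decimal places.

N = 2263 + 2678 + 691 + 2443 + 1120 = 9195.
Overall proportion = Σ (Nₕ/N)·p̂ₕ.
Σ Nₕp̂ₕ = 201.407 + 307.97 + 60.117 + 139.251 + 75.04 = 783.785.
783.785 / 9195 = 0.085240... → 0.0852.

0.0852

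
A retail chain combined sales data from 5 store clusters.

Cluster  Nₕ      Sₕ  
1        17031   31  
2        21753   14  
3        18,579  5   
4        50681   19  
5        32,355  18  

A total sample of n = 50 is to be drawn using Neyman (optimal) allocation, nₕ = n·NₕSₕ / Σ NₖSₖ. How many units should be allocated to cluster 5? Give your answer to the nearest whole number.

1: NₕSₕ = 17031·31 = 527961
2: NₕSₕ = 21753·14 = 304542
3: NₕSₕ = 18579·5 = 92895
4: NₕSₕ = 50681·19 = 962939
5: NₕSₕ = 32355·18 = 582390
Σ NₕSₕ = 2470727.
n_5 = 50·582390/2470727 = 11.786... → 12.

12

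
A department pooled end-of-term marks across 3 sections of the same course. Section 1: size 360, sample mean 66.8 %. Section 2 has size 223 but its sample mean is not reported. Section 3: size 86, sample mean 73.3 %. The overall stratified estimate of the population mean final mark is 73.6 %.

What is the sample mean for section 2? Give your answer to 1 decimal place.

84.7

N = 360 + 223 + 86 = 669.
Overall total = μ·N = 73.6·669 = 49238.4.
Subtract the known strata: 360·66.8 + 86·73.3 = 30351.8.
Remaining total for section 2: 49238.4 − 30351.8 = 18886.6.
Divide by its size: 18886.6 / 223 = 84.693... → 84.7.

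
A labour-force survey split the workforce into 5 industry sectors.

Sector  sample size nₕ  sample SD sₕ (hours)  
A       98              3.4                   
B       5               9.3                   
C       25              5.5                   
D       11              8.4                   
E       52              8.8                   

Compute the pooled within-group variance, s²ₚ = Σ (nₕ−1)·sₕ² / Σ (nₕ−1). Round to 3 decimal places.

36.819

A: (98−1)·3.4² = 97·11.56 = 1121.32
B: (5−1)·9.3² = 4·86.49 = 345.96
C: (25−1)·5.5² = 24·30.25 = 726
D: (11−1)·8.4² = 10·70.56 = 705.6
E: (52−1)·8.8² = 51·77.44 = 3949.44
Numerator = 6848.32; denominator = Σ(nₕ−1) = 186.
s²ₚ = 6848.32/186 = 36.81892... → 36.819.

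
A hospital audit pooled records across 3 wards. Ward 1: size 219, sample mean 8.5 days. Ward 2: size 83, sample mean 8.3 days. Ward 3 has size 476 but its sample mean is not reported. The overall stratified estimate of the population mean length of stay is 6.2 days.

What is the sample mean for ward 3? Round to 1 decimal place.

N = 219 + 83 + 476 = 778.
Overall total = μ·N = 6.2·778 = 4823.6.
Subtract the known strata: 219·8.5 + 83·8.3 = 2550.4.
Remaining total for ward 3: 4823.6 − 2550.4 = 2273.2.
Divide by its size: 2273.2 / 476 = 4.776... → 4.8.

4.8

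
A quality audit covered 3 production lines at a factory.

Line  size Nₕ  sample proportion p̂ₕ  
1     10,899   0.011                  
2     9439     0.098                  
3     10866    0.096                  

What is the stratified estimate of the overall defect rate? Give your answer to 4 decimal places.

0.0669

N = 10899 + 9439 + 10866 = 31204.
Overall proportion = Σ (Nₕ/N)·p̂ₕ.
Σ Nₕp̂ₕ = 119.889 + 925.022 + 1043.136 = 2088.047.
2088.047 / 31204 = 0.066916... → 0.0669.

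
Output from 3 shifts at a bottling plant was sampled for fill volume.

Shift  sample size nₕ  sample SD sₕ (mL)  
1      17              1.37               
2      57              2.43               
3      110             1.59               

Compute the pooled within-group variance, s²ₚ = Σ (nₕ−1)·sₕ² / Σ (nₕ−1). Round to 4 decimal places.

3.5153

1: (17−1)·1.37² = 16·1.8769 = 30.0304
2: (57−1)·2.43² = 56·5.9049 = 330.6744
3: (110−1)·1.59² = 109·2.5281 = 275.5629
Numerator = 636.2677; denominator = Σ(nₕ−1) = 181.
s²ₚ = 636.2677/181 = 3.515291... → 3.5153.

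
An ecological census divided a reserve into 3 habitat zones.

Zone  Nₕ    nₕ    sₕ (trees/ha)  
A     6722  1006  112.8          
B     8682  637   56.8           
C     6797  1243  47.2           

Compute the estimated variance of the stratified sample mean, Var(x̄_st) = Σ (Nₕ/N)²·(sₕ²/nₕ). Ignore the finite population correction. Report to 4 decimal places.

2.1021

N = 22201; Wₕ = Nₕ/N.
zone A: (6722/22201)²·112.8²/1006 = 1.1595038
zone B: (8682/22201)²·56.8²/637 = 0.7745540
zone C: (6797/22201)²·47.2²/1243 = 0.1679973
Sum = 2.1020551 → 2.1021.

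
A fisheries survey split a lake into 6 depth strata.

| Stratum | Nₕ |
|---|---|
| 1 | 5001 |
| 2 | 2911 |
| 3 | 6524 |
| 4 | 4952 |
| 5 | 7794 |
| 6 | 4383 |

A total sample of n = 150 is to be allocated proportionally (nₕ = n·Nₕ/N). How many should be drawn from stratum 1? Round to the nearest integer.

Share of stratum 1 = 5001/31565 = 0.15843.
Allocate 150 × 0.15843 = 23.765... → 24.

24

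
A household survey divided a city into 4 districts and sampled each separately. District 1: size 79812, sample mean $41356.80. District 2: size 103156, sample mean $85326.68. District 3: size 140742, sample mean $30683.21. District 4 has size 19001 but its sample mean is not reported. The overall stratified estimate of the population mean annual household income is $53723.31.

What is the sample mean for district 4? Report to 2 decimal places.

N = 79812 + 103156 + 140742 + 19001 = 342711.
Overall total = μ·N = 53723.31·342711 = 18411569293.41.
Subtract the known strata: 79812·41356.80 + 103156·85326.68 + 140742·30683.21 = 16421144265.5.
Remaining total for district 4: 18411569293.41 − 16421144265.5 = 1990425027.91.
Divide by its size: 1990425027.91 / 19001 = 104753.6986... → 104753.70.

104753.70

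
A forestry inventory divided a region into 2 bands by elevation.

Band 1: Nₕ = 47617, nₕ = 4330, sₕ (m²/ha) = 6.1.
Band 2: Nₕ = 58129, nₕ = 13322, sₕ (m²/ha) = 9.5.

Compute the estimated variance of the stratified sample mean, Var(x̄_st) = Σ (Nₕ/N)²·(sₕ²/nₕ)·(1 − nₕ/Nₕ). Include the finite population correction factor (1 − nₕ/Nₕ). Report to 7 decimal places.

N = 105746. Term for each stratum: Wₕ²sₕ²/nₕ·(1−nₕ/Nₕ).
Var(x̄_st) = 0.0015840300 + 0.0015779332 = 0.0031619631 → 0.0031620.

0.0031620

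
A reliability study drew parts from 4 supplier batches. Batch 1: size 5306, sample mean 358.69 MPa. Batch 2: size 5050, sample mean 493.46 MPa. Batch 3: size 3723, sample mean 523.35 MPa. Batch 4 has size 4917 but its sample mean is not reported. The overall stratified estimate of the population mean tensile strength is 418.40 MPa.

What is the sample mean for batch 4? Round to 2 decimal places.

326.28

Σ Nₕx̄ₕ = N·μ, so 4917·x̄_4 = 18996·418.40 − (5306·358.69 + 5050·493.46 + 3723·523.35).
= 7947926.4 − 6343614.19 = 1604312.21.
x̄_4 = 1604312.21 / 4917 = 326.2787... → 326.28.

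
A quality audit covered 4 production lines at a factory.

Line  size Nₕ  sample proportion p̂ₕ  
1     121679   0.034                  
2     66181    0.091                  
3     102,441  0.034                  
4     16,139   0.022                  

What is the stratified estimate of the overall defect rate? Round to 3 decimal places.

Wₕ = Nₕ/N with N = 306440: 0.3971, 0.2160, 0.3343, 0.0527.
p̂_st = 0.3971·0.034 + 0.2160·0.091 + 0.3343·0.034 + 0.0527·0.022 ≈ 0.04568... → 0.046.

0.046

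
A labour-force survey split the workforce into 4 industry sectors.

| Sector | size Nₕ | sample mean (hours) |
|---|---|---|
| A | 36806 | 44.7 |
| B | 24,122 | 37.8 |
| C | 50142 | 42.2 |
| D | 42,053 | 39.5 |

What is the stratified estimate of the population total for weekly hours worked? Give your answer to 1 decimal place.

6334125.7

Population total = Σ Nₕ·x̄ₕ (each stratum's size times its mean).
36806·44.7 + 24122·37.8 + 50142·42.2 + 42053·39.5 = 1645228.2 + 911811.6 + 2115992.4 + 1661093.5 = 6334125.7.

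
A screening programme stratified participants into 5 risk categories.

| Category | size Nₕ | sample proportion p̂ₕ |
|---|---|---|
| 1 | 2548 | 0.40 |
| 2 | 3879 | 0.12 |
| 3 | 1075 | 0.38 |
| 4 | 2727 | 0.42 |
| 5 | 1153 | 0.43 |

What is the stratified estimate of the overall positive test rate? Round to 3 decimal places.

Wₕ = Nₕ/N with N = 11382: 0.2239, 0.3408, 0.0944, 0.2396, 0.1013.
p̂_st = 0.2239·0.40 + 0.3408·0.12 + 0.0944·0.38 + 0.2396·0.42 + 0.1013·0.43 ≈ 0.31052... → 0.311.

0.311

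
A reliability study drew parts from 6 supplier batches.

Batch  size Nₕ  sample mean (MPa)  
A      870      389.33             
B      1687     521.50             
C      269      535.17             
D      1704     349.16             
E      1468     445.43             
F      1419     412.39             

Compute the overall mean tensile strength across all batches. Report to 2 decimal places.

N = 7417; weights Wₕ = Nₕ/N = (0.1173, 0.2275, 0.0363, 0.2297, 0.1979, 0.1913).
x̄_st = Σ Wₕ·x̄ₕ = 0.1173·389.33 + 0.2275·521.50 + 0.0363·535.17 + 0.2297·349.16 + 0.1979·445.43 + 0.1913·412.39 ≈ 430.9680...
→ 430.97.

430.97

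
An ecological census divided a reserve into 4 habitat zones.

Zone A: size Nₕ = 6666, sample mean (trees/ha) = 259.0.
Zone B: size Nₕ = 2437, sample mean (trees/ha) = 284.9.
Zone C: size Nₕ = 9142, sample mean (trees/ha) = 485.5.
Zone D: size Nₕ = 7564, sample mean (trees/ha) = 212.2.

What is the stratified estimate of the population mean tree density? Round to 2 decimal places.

327.96

N = 6666 + 2437 + 9142 + 7564 = 25809.
Overall mean = Σ (Nₕ/N)·x̄ₕ — weight by population share, not a simple average.
Σ Nₕx̄ₕ = 6666·259.0 + 2437·284.9 + 9142·485.5 + 7564·212.2 = 1726494 + 694301.3 + 4438441 + 1605080.8 = 8464317.1.
Divide by N: 8464317.1 / 25809 = 327.9599... → 327.96.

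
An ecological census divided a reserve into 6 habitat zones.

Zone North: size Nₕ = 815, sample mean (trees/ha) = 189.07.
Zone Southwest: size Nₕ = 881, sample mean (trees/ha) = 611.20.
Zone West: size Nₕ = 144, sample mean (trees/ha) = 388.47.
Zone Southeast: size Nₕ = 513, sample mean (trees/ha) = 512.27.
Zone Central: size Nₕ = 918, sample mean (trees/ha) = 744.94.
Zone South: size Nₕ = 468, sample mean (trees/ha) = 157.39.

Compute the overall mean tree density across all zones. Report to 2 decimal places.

x̄_st = (Σ Nₕx̄ₕ) / (Σ Nₕ) = (815·189.07 + 881·611.20 + 144·388.47 + 513·512.27 + 918·744.94 + 468·157.39) / 3739
= 1768806.88 / 3739 = 473.0695... → 473.07.

473.07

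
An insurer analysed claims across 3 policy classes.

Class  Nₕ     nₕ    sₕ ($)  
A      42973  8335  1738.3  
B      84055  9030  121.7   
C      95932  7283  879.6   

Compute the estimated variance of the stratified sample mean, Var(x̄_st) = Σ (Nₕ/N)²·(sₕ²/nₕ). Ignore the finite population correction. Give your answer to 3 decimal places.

33.367

N = 222960; Wₕ = Nₕ/N.
class A: (42973/222960)²·1738.3²/8335 = 13.467323
class B: (84055/222960)²·121.7²/9030 = 0.233113
class C: (95932/222960)²·879.6²/7283 = 19.666778
Sum = 33.367215 → 33.367.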